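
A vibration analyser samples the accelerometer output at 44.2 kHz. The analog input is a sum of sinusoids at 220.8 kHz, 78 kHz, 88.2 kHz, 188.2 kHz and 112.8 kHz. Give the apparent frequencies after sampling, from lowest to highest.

0.2 kHz, 10.4 kHz, 11.4 kHz, 19.8 kHz

fs/2 = 22.1 kHz.
220.8 kHz mod fs = 44 kHz.
44 kHz > fs/2 = 22.1 kHz, folds to fs − 44 kHz = 0.2 kHz.
78 kHz mod fs = 33.8 kHz.
33.8 kHz > fs/2 = 22.1 kHz, folds to fs − 33.8 kHz = 10.4 kHz.
88.2 kHz mod fs = 44 kHz.
44 kHz > fs/2 = 22.1 kHz, folds to fs − 44 kHz = 0.2 kHz.
188.2 kHz mod fs = 11.4 kHz.
11.4 kHz ≤ fs/2 = 22.1 kHz, appears at 11.4 kHz.
112.8 kHz mod fs = 24.4 kHz.
24.4 kHz > fs/2 = 22.1 kHz, folds to fs − 24.4 kHz = 19.8 kHz.
Distinct values: {0.2 kHz, 10.4 kHz, 11.4 kHz, 19.8 kHz}.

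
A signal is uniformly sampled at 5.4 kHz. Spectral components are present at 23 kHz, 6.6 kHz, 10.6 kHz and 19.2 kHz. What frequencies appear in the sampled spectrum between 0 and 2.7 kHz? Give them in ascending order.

0.2 kHz, 1.2 kHz, 1.4 kHz, 2.4 kHz

fs/2 = 2.7 kHz.
23 kHz mod fs = 1.4 kHz.
1.4 kHz ≤ fs/2 = 2.7 kHz, appears at 1.4 kHz.
6.6 kHz mod fs = 1.2 kHz.
1.2 kHz ≤ fs/2 = 2.7 kHz, appears at 1.2 kHz.
10.6 kHz mod fs = 5.2 kHz.
5.2 kHz > fs/2 = 2.7 kHz, folds to fs − 5.2 kHz = 0.2 kHz.
19.2 kHz mod fs = 3 kHz.
3 kHz > fs/2 = 2.7 kHz, folds to fs − 3 kHz = 2.4 kHz.
Distinct values: {0.2 kHz, 1.2 kHz, 1.4 kHz, 2.4 kHz}.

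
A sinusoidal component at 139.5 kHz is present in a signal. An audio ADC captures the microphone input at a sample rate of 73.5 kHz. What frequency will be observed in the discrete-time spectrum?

139.5 kHz mod fs = 66 kHz.
66 kHz > fs/2 = 36.75 kHz, folds to fs − 66 kHz = 7.5 kHz.

7.5 kHz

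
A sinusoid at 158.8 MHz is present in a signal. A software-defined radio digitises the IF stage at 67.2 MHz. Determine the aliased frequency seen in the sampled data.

158.8 MHz mod fs = 24.4 MHz.
24.4 MHz ≤ fs/2 = 33.6 MHz, appears at 24.4 MHz.

24.4 MHz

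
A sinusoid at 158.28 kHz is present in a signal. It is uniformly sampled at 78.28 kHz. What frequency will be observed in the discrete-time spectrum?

158.28 kHz mod fs = 1.72 kHz.
1.72 kHz ≤ fs/2 = 39.14 kHz, appears at 1.72 kHz.

1.72 kHz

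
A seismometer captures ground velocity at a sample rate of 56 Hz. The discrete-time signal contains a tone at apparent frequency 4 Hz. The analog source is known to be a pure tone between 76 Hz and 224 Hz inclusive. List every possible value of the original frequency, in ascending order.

108 Hz, 116 Hz, 164 Hz, 172 Hz, 220 Hz

Frequencies that alias to 4 Hz are k·fs ± 4 Hz for integer k ≥ 0.
k=0: 4 Hz.
k=1: 52 Hz, 60 Hz.
k=2: 108 Hz, 116 Hz.
k=3: 164 Hz, 172 Hz.
k=4: 220 Hz, 228 Hz.
k=5: 276 Hz, 284 Hz.
Within [76 Hz, 224 Hz]: 108 Hz, 116 Hz, 164 Hz, 172 Hz, 220 Hz.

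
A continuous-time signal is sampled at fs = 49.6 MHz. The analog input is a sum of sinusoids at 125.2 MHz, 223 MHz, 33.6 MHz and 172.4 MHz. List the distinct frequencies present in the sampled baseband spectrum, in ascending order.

fs/2 = 24.8 MHz.
125.2 MHz mod fs = 26 MHz.
26 MHz > fs/2 = 24.8 MHz, folds to fs − 26 MHz = 23.6 MHz.
223 MHz mod fs = 24.6 MHz.
24.6 MHz ≤ fs/2 = 24.8 MHz, appears at 24.6 MHz.
33.6 MHz > fs/2 = 24.8 MHz, folds to fs − 33.6 MHz = 16 MHz.
172.4 MHz mod fs = 23.6 MHz.
23.6 MHz ≤ fs/2 = 24.8 MHz, appears at 23.6 MHz.
Distinct values: {16 MHz, 23.6 MHz, 24.6 MHz}.

16 MHz, 23.6 MHz, 24.6 MHz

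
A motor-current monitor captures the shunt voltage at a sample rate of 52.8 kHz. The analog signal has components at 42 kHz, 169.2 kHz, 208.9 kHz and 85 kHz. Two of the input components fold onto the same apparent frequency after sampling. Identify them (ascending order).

42 kHz, 169.2 kHz

fs/2 = 26.4 kHz.
42 kHz > fs/2 = 26.4 kHz, folds to fs − 42 kHz = 10.8 kHz.
169.2 kHz mod fs = 10.8 kHz.
10.8 kHz ≤ fs/2 = 26.4 kHz, appears at 10.8 kHz.
208.9 kHz mod fs = 50.5 kHz.
50.5 kHz > fs/2 = 26.4 kHz, folds to fs − 50.5 kHz = 2.3 kHz.
85 kHz mod fs = 32.2 kHz.
32.2 kHz > fs/2 = 26.4 kHz, folds to fs − 32.2 kHz = 20.6 kHz.
42 kHz and 169.2 kHz both map to 10.8 kHz.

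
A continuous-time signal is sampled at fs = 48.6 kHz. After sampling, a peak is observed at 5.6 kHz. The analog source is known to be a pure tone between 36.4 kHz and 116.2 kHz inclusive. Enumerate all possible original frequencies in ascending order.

Frequencies that alias to 5.6 kHz are k·fs ± 5.6 kHz for integer k ≥ 0.
k=0: 5.6 kHz.
k=1: 43 kHz, 54.2 kHz.
k=2: 91.6 kHz, 102.8 kHz.
k=3: 140.2 kHz, 151.4 kHz.
Within [36.4 kHz, 116.2 kHz]: 43 kHz, 54.2 kHz, 91.6 kHz, 102.8 kHz.

43 kHz, 54.2 kHz, 91.6 kHz, 102.8 kHz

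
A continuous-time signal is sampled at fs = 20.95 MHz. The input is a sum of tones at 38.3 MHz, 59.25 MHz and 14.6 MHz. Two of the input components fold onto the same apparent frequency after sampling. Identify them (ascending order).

fs/2 = 10.475 MHz.
38.3 MHz mod fs = 17.35 MHz.
17.35 MHz > fs/2 = 10.475 MHz, folds to fs − 17.35 MHz = 3.6 MHz.
59.25 MHz mod fs = 17.35 MHz.
17.35 MHz > fs/2 = 10.475 MHz, folds to fs − 17.35 MHz = 3.6 MHz.
14.6 MHz > fs/2 = 10.475 MHz, folds to fs − 14.6 MHz = 6.35 MHz.
38.3 MHz and 59.25 MHz both map to 3.6 MHz.

38.3 MHz, 59.25 MHz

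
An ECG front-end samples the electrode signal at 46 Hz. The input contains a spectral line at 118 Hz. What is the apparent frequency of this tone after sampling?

118 Hz mod fs = 26 Hz.
26 Hz > fs/2 = 23 Hz, folds to fs − 26 Hz = 20 Hz.

20 Hz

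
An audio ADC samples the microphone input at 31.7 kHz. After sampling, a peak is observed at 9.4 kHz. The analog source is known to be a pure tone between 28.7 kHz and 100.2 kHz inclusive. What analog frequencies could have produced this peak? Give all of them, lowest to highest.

41.1 kHz, 54 kHz, 72.8 kHz, 85.7 kHz

Frequencies that alias to 9.4 kHz are k·fs ± 9.4 kHz for integer k ≥ 0.
k=0: 9.4 kHz.
k=1: 22.3 kHz, 41.1 kHz.
k=2: 54 kHz, 72.8 kHz.
k=3: 85.7 kHz, 104.5 kHz.
k=4: 117.4 kHz, 136.2 kHz.
Within [28.7 kHz, 100.2 kHz]: 41.1 kHz, 54 kHz, 72.8 kHz, 85.7 kHz.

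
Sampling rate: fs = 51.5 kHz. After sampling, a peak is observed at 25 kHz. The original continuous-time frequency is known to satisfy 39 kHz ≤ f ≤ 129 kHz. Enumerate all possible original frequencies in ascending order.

Frequencies that alias to 25 kHz are k·fs ± 25 kHz for integer k ≥ 0.
k=0: 25 kHz.
k=1: 26.5 kHz, 76.5 kHz.
k=2: 78 kHz, 128 kHz.
k=3: 129.5 kHz, 179.5 kHz.
Within [39 kHz, 129 kHz]: 76.5 kHz, 78 kHz, 128 kHz.

76.5 kHz, 78 kHz, 128 kHz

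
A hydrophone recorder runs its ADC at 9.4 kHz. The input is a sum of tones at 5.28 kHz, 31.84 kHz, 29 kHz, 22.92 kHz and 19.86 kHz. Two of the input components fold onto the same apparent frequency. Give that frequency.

4.12 kHz

fs/2 = 4.7 kHz.
5.28 kHz > fs/2 = 4.7 kHz, folds to fs − 5.28 kHz = 4.12 kHz.
31.84 kHz mod fs = 3.64 kHz.
3.64 kHz ≤ fs/2 = 4.7 kHz, appears at 3.64 kHz.
29 kHz mod fs = 0.8 kHz.
0.8 kHz ≤ fs/2 = 4.7 kHz, appears at 0.8 kHz.
22.92 kHz mod fs = 4.12 kHz.
4.12 kHz ≤ fs/2 = 4.7 kHz, appears at 4.12 kHz.
19.86 kHz mod fs = 1.06 kHz.
1.06 kHz ≤ fs/2 = 4.7 kHz, appears at 1.06 kHz.
5.28 kHz and 22.92 kHz both map to 4.12 kHz.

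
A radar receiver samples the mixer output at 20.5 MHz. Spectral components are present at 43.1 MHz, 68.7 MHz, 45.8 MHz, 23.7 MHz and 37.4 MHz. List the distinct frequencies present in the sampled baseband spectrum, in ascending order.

2.1 MHz, 3.2 MHz, 3.6 MHz, 4.8 MHz, 7.2 MHz

fs/2 = 10.25 MHz.
43.1 MHz mod fs = 2.1 MHz.
2.1 MHz ≤ fs/2 = 10.25 MHz, appears at 2.1 MHz.
68.7 MHz mod fs = 7.2 MHz.
7.2 MHz ≤ fs/2 = 10.25 MHz, appears at 7.2 MHz.
45.8 MHz mod fs = 4.8 MHz.
4.8 MHz ≤ fs/2 = 10.25 MHz, appears at 4.8 MHz.
23.7 MHz mod fs = 3.2 MHz.
3.2 MHz ≤ fs/2 = 10.25 MHz, appears at 3.2 MHz.
37.4 MHz mod fs = 16.9 MHz.
16.9 MHz > fs/2 = 10.25 MHz, folds to fs − 16.9 MHz = 3.6 MHz.
Distinct values: {2.1 MHz, 3.2 MHz, 3.6 MHz, 4.8 MHz, 7.2 MHz}.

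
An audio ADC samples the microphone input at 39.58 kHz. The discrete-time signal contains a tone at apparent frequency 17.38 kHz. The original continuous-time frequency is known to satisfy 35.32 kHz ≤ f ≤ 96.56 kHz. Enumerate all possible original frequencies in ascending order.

Frequencies that alias to 17.38 kHz are k·fs ± 17.38 kHz for integer k ≥ 0.
k=0: 17.38 kHz.
k=1: 22.2 kHz, 56.96 kHz.
k=2: 61.78 kHz, 96.54 kHz.
k=3: 101.36 kHz, 136.12 kHz.
Within [35.32 kHz, 96.56 kHz]: 56.96 kHz, 61.78 kHz, 96.54 kHz.

56.96 kHz, 61.78 kHz, 96.54 kHz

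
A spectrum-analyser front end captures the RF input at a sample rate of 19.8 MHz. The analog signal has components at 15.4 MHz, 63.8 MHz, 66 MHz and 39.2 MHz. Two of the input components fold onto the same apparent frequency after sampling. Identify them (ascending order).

fs/2 = 9.9 MHz.
15.4 MHz > fs/2 = 9.9 MHz, folds to fs − 15.4 MHz = 4.4 MHz.
63.8 MHz mod fs = 4.4 MHz.
4.4 MHz ≤ fs/2 = 9.9 MHz, appears at 4.4 MHz.
66 MHz mod fs = 6.6 MHz.
6.6 MHz ≤ fs/2 = 9.9 MHz, appears at 6.6 MHz.
39.2 MHz mod fs = 19.4 MHz.
19.4 MHz > fs/2 = 9.9 MHz, folds to fs − 19.4 MHz = 0.4 MHz.
15.4 MHz and 63.8 MHz both map to 4.4 MHz.

15.4 MHz, 63.8 MHz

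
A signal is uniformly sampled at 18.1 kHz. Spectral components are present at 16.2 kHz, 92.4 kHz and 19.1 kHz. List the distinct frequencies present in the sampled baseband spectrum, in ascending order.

1 kHz, 1.9 kHz

fs/2 = 9.05 kHz.
16.2 kHz > fs/2 = 9.05 kHz, folds to fs − 16.2 kHz = 1.9 kHz.
92.4 kHz mod fs = 1.9 kHz.
1.9 kHz ≤ fs/2 = 9.05 kHz, appears at 1.9 kHz.
19.1 kHz mod fs = 1 kHz.
1 kHz ≤ fs/2 = 9.05 kHz, appears at 1 kHz.
Distinct values: {1 kHz, 1.9 kHz}.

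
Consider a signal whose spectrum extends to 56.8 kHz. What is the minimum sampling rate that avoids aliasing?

Nyquist rate = 2 × 56.8 kHz = 113.6 kHz.

113.6 kHz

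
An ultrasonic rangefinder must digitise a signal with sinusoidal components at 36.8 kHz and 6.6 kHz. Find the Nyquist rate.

Highest-frequency component: 36.8 kHz.
Nyquist rate = 2 × 36.8 kHz = 73.6 kHz.

73.6 kHz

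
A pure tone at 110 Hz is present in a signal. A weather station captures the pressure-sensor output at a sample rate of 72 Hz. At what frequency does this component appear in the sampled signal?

110 Hz mod fs = 38 Hz.
38 Hz > fs/2 = 36 Hz, folds to fs − 38 Hz = 34 Hz.

34 Hz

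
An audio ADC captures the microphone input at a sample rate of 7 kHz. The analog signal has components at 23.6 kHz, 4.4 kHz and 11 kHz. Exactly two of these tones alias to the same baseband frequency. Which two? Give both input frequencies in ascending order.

fs/2 = 3.5 kHz.
23.6 kHz mod fs = 2.6 kHz.
2.6 kHz ≤ fs/2 = 3.5 kHz, appears at 2.6 kHz.
4.4 kHz > fs/2 = 3.5 kHz, folds to fs − 4.4 kHz = 2.6 kHz.
11 kHz mod fs = 4 kHz.
4 kHz > fs/2 = 3.5 kHz, folds to fs − 4 kHz = 3 kHz.
4.4 kHz and 23.6 kHz both map to 2.6 kHz.

4.4 kHz, 23.6 kHz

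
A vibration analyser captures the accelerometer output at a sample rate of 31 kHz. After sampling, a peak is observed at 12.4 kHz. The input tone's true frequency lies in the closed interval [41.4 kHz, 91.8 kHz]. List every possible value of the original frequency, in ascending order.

Frequencies that alias to 12.4 kHz are k·fs ± 12.4 kHz for integer k ≥ 0.
k=0: 12.4 kHz.
k=1: 18.6 kHz, 43.4 kHz.
k=2: 49.6 kHz, 74.4 kHz.
k=3: 80.6 kHz, 105.4 kHz.
k=4: 111.6 kHz, 136.4 kHz.
Within [41.4 kHz, 91.8 kHz]: 43.4 kHz, 49.6 kHz, 74.4 kHz, 80.6 kHz.

43.4 kHz, 49.6 kHz, 74.4 kHz, 80.6 kHz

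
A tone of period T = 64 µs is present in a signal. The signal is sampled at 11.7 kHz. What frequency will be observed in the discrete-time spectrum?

T = 64 µs → f = 1/T = 15.625 kHz.
15.625 kHz mod fs = 3.925 kHz.
3.925 kHz ≤ fs/2 = 5.85 kHz, appears at 3.925 kHz.

3.925 kHz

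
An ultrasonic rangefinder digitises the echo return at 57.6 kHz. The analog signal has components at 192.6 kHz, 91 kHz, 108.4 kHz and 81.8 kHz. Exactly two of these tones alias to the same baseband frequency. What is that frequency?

fs/2 = 28.8 kHz.
192.6 kHz mod fs = 19.8 kHz.
19.8 kHz ≤ fs/2 = 28.8 kHz, appears at 19.8 kHz.
91 kHz mod fs = 33.4 kHz.
33.4 kHz > fs/2 = 28.8 kHz, folds to fs − 33.4 kHz = 24.2 kHz.
108.4 kHz mod fs = 50.8 kHz.
50.8 kHz > fs/2 = 28.8 kHz, folds to fs − 50.8 kHz = 6.8 kHz.
81.8 kHz mod fs = 24.2 kHz.
24.2 kHz ≤ fs/2 = 28.8 kHz, appears at 24.2 kHz.
81.8 kHz and 91 kHz both map to 24.2 kHz.

24.2 kHz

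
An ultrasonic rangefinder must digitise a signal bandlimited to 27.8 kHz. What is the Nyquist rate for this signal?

55.6 kHz

Nyquist rate = 2 × 27.8 kHz = 55.6 kHz.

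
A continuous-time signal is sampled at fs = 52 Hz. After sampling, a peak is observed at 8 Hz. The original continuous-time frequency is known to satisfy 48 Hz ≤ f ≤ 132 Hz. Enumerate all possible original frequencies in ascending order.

60 Hz, 96 Hz, 112 Hz

Frequencies that alias to 8 Hz are k·fs ± 8 Hz for integer k ≥ 0.
k=0: 8 Hz.
k=1: 44 Hz, 60 Hz.
k=2: 96 Hz, 112 Hz.
k=3: 148 Hz, 164 Hz.
Within [48 Hz, 132 Hz]: 60 Hz, 96 Hz, 112 Hz.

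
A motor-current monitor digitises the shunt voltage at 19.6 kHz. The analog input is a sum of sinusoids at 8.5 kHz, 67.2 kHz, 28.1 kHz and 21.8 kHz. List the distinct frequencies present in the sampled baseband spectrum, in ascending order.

fs/2 = 9.8 kHz.
8.5 kHz ≤ fs/2 = 9.8 kHz, passes unchanged.
67.2 kHz mod fs = 8.4 kHz.
8.4 kHz ≤ fs/2 = 9.8 kHz, appears at 8.4 kHz.
28.1 kHz mod fs = 8.5 kHz.
8.5 kHz ≤ fs/2 = 9.8 kHz, appears at 8.5 kHz.
21.8 kHz mod fs = 2.2 kHz.
2.2 kHz ≤ fs/2 = 9.8 kHz, appears at 2.2 kHz.
Distinct values: {2.2 kHz, 8.4 kHz, 8.5 kHz}.

2.2 kHz, 8.4 kHz, 8.5 kHz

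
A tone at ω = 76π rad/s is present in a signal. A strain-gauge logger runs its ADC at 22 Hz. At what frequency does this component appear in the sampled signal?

6 Hz

ω = 76π rad/s → f = ω/(2π) = 38 Hz.
38 Hz mod fs = 16 Hz.
16 Hz > fs/2 = 11 Hz, folds to fs − 16 Hz = 6 Hz.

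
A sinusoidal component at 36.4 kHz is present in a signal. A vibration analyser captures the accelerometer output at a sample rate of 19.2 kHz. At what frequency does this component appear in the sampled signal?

36.4 kHz mod fs = 17.2 kHz.
17.2 kHz > fs/2 = 9.6 kHz, folds to fs − 17.2 kHz = 2 kHz.

2 kHz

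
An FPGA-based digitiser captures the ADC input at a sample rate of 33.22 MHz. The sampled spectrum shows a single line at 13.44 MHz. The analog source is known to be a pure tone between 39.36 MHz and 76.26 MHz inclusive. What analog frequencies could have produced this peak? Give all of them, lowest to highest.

Frequencies that alias to 13.44 MHz are k·fs ± 13.44 MHz for integer k ≥ 0.
k=0: 13.44 MHz.
k=1: 19.78 MHz, 46.66 MHz.
k=2: 53 MHz, 79.88 MHz.
k=3: 86.22 MHz, 113.1 MHz.
Within [39.36 MHz, 76.26 MHz]: 46.66 MHz, 53 MHz.

46.66 MHz, 53 MHz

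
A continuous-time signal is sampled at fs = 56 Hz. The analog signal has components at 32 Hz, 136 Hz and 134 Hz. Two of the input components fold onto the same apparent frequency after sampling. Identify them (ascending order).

fs/2 = 28 Hz.
32 Hz > fs/2 = 28 Hz, folds to fs − 32 Hz = 24 Hz.
136 Hz mod fs = 24 Hz.
24 Hz ≤ fs/2 = 28 Hz, appears at 24 Hz.
134 Hz mod fs = 22 Hz.
22 Hz ≤ fs/2 = 28 Hz, appears at 22 Hz.
32 Hz and 136 Hz both map to 24 Hz.

32 Hz, 136 Hz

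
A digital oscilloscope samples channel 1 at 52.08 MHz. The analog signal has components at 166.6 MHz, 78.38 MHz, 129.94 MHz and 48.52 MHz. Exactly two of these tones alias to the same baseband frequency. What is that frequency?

25.78 MHz

fs/2 = 26.04 MHz.
166.6 MHz mod fs = 10.36 MHz.
10.36 MHz ≤ fs/2 = 26.04 MHz, appears at 10.36 MHz.
78.38 MHz mod fs = 26.3 MHz.
26.3 MHz > fs/2 = 26.04 MHz, folds to fs − 26.3 MHz = 25.78 MHz.
129.94 MHz mod fs = 25.78 MHz.
25.78 MHz ≤ fs/2 = 26.04 MHz, appears at 25.78 MHz.
48.52 MHz > fs/2 = 26.04 MHz, folds to fs − 48.52 MHz = 3.56 MHz.
78.38 MHz and 129.94 MHz both map to 25.78 MHz.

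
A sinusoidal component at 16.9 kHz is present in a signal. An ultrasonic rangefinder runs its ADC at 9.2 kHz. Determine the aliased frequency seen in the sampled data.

16.9 kHz mod fs = 7.7 kHz.
7.7 kHz > fs/2 = 4.6 kHz, folds to fs − 7.7 kHz = 1.5 kHz.

1.5 kHz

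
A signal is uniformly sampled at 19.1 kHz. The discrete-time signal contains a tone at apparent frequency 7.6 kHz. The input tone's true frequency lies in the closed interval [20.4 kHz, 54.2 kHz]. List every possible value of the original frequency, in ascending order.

Frequencies that alias to 7.6 kHz are k·fs ± 7.6 kHz for integer k ≥ 0.
k=0: 7.6 kHz.
k=1: 11.5 kHz, 26.7 kHz.
k=2: 30.6 kHz, 45.8 kHz.
k=3: 49.7 kHz, 64.9 kHz.
k=4: 68.8 kHz, 84 kHz.
Within [20.4 kHz, 54.2 kHz]: 26.7 kHz, 30.6 kHz, 45.8 kHz, 49.7 kHz.

26.7 kHz, 30.6 kHz, 45.8 kHz, 49.7 kHz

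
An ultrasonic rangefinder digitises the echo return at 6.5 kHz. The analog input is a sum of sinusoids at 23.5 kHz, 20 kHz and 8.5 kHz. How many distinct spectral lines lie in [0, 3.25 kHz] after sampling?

3

fs/2 = 3.25 kHz.
23.5 kHz mod fs = 4 kHz.
4 kHz > fs/2 = 3.25 kHz, folds to fs − 4 kHz = 2.5 kHz.
20 kHz mod fs = 0.5 kHz.
0.5 kHz ≤ fs/2 = 3.25 kHz, appears at 0.5 kHz.
8.5 kHz mod fs = 2 kHz.
2 kHz ≤ fs/2 = 3.25 kHz, appears at 2 kHz.
Distinct values: {0.5 kHz, 2 kHz, 2.5 kHz} → 3.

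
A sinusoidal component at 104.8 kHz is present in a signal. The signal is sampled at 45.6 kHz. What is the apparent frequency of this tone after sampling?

13.6 kHz

104.8 kHz mod fs = 13.6 kHz.
13.6 kHz ≤ fs/2 = 22.8 kHz, appears at 13.6 kHz.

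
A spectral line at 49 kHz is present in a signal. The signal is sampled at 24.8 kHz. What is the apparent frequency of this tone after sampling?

0.6 kHz

49 kHz mod fs = 24.2 kHz.
24.2 kHz > fs/2 = 12.4 kHz, folds to fs − 24.2 kHz = 0.6 kHz.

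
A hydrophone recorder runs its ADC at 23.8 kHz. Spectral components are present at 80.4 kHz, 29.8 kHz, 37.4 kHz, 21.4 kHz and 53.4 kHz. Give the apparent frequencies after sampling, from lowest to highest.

fs/2 = 11.9 kHz.
80.4 kHz mod fs = 9 kHz.
9 kHz ≤ fs/2 = 11.9 kHz, appears at 9 kHz.
29.8 kHz mod fs = 6 kHz.
6 kHz ≤ fs/2 = 11.9 kHz, appears at 6 kHz.
37.4 kHz mod fs = 13.6 kHz.
13.6 kHz > fs/2 = 11.9 kHz, folds to fs − 13.6 kHz = 10.2 kHz.
21.4 kHz > fs/2 = 11.9 kHz, folds to fs − 21.4 kHz = 2.4 kHz.
53.4 kHz mod fs = 5.8 kHz.
5.8 kHz ≤ fs/2 = 11.9 kHz, appears at 5.8 kHz.
Distinct values: {2.4 kHz, 5.8 kHz, 6 kHz, 9 kHz, 10.2 kHz}.

2.4 kHz, 5.8 kHz, 6 kHz, 9 kHz, 10.2 kHz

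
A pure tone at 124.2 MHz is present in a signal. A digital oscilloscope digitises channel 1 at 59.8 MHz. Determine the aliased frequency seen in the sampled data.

124.2 MHz mod fs = 4.6 MHz.
4.6 MHz ≤ fs/2 = 29.9 MHz, appears at 4.6 MHz.

4.6 MHz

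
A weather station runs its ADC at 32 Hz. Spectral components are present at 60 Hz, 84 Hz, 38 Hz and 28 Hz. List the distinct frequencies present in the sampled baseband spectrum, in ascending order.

4 Hz, 6 Hz, 12 Hz

fs/2 = 16 Hz.
60 Hz mod fs = 28 Hz.
28 Hz > fs/2 = 16 Hz, folds to fs − 28 Hz = 4 Hz.
84 Hz mod fs = 20 Hz.
20 Hz > fs/2 = 16 Hz, folds to fs − 20 Hz = 12 Hz.
38 Hz mod fs = 6 Hz.
6 Hz ≤ fs/2 = 16 Hz, appears at 6 Hz.
28 Hz > fs/2 = 16 Hz, folds to fs − 28 Hz = 4 Hz.
Distinct values: {4 Hz, 6 Hz, 12 Hz}.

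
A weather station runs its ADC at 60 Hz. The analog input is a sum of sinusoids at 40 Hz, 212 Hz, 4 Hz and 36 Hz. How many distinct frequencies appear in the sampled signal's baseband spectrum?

4

fs/2 = 30 Hz.
40 Hz > fs/2 = 30 Hz, folds to fs − 40 Hz = 20 Hz.
212 Hz mod fs = 32 Hz.
32 Hz > fs/2 = 30 Hz, folds to fs − 32 Hz = 28 Hz.
4 Hz ≤ fs/2 = 30 Hz, passes unchanged.
36 Hz > fs/2 = 30 Hz, folds to fs − 36 Hz = 24 Hz.
Distinct values: {4 Hz, 20 Hz, 24 Hz, 28 Hz} → 4.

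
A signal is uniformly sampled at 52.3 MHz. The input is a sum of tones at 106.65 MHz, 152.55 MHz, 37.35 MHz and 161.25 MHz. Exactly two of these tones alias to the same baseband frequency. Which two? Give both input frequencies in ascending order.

fs/2 = 26.15 MHz.
106.65 MHz mod fs = 2.05 MHz.
2.05 MHz ≤ fs/2 = 26.15 MHz, appears at 2.05 MHz.
152.55 MHz mod fs = 47.95 MHz.
47.95 MHz > fs/2 = 26.15 MHz, folds to fs − 47.95 MHz = 4.35 MHz.
37.35 MHz > fs/2 = 26.15 MHz, folds to fs − 37.35 MHz = 14.95 MHz.
161.25 MHz mod fs = 4.35 MHz.
4.35 MHz ≤ fs/2 = 26.15 MHz, appears at 4.35 MHz.
152.55 MHz and 161.25 MHz both map to 4.35 MHz.

152.55 MHz, 161.25 MHz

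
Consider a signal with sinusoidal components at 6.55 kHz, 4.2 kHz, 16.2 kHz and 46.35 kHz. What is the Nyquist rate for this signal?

Highest-frequency component: 46.35 kHz.
Nyquist rate = 2 × 46.35 kHz = 92.7 kHz.

92.7 kHz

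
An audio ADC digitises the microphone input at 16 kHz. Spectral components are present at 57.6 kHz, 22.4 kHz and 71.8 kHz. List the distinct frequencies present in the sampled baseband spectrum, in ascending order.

fs/2 = 8 kHz.
57.6 kHz mod fs = 9.6 kHz.
9.6 kHz > fs/2 = 8 kHz, folds to fs − 9.6 kHz = 6.4 kHz.
22.4 kHz mod fs = 6.4 kHz.
6.4 kHz ≤ fs/2 = 8 kHz, appears at 6.4 kHz.
71.8 kHz mod fs = 7.8 kHz.
7.8 kHz ≤ fs/2 = 8 kHz, appears at 7.8 kHz.
Distinct values: {6.4 kHz, 7.8 kHz}.

6.4 kHz, 7.8 kHz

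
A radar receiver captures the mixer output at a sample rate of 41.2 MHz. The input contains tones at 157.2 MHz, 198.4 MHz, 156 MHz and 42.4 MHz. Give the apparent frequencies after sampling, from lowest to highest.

1.2 MHz, 7.6 MHz, 8.8 MHz

fs/2 = 20.6 MHz.
157.2 MHz mod fs = 33.6 MHz.
33.6 MHz > fs/2 = 20.6 MHz, folds to fs − 33.6 MHz = 7.6 MHz.
198.4 MHz mod fs = 33.6 MHz.
33.6 MHz > fs/2 = 20.6 MHz, folds to fs − 33.6 MHz = 7.6 MHz.
156 MHz mod fs = 32.4 MHz.
32.4 MHz > fs/2 = 20.6 MHz, folds to fs − 32.4 MHz = 8.8 MHz.
42.4 MHz mod fs = 1.2 MHz.
1.2 MHz ≤ fs/2 = 20.6 MHz, appears at 1.2 MHz.
Distinct values: {1.2 MHz, 7.6 MHz, 8.8 MHz}.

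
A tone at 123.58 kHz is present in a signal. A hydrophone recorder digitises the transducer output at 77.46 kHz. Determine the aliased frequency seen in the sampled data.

123.58 kHz mod fs = 46.12 kHz.
46.12 kHz > fs/2 = 38.73 kHz, folds to fs − 46.12 kHz = 31.34 kHz.

31.34 kHz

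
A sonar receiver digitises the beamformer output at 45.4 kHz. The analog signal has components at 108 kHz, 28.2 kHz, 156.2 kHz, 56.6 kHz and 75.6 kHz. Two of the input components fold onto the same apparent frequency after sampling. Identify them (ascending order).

28.2 kHz, 108 kHz

fs/2 = 22.7 kHz.
108 kHz mod fs = 17.2 kHz.
17.2 kHz ≤ fs/2 = 22.7 kHz, appears at 17.2 kHz.
28.2 kHz > fs/2 = 22.7 kHz, folds to fs − 28.2 kHz = 17.2 kHz.
156.2 kHz mod fs = 20 kHz.
20 kHz ≤ fs/2 = 22.7 kHz, appears at 20 kHz.
56.6 kHz mod fs = 11.2 kHz.
11.2 kHz ≤ fs/2 = 22.7 kHz, appears at 11.2 kHz.
75.6 kHz mod fs = 30.2 kHz.
30.2 kHz > fs/2 = 22.7 kHz, folds to fs − 30.2 kHz = 15.2 kHz.
28.2 kHz and 108 kHz both map to 17.2 kHz.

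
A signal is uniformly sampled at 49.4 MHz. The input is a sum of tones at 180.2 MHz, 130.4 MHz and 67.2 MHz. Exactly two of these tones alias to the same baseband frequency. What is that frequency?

fs/2 = 24.7 MHz.
180.2 MHz mod fs = 32 MHz.
32 MHz > fs/2 = 24.7 MHz, folds to fs − 32 MHz = 17.4 MHz.
130.4 MHz mod fs = 31.6 MHz.
31.6 MHz > fs/2 = 24.7 MHz, folds to fs − 31.6 MHz = 17.8 MHz.
67.2 MHz mod fs = 17.8 MHz.
17.8 MHz ≤ fs/2 = 24.7 MHz, appears at 17.8 MHz.
67.2 MHz and 130.4 MHz both map to 17.8 MHz.

17.8 MHz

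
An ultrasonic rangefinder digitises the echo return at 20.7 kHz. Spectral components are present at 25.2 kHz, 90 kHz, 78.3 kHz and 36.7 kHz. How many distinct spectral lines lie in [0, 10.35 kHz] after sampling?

3

fs/2 = 10.35 kHz.
25.2 kHz mod fs = 4.5 kHz.
4.5 kHz ≤ fs/2 = 10.35 kHz, appears at 4.5 kHz.
90 kHz mod fs = 7.2 kHz.
7.2 kHz ≤ fs/2 = 10.35 kHz, appears at 7.2 kHz.
78.3 kHz mod fs = 16.2 kHz.
16.2 kHz > fs/2 = 10.35 kHz, folds to fs − 16.2 kHz = 4.5 kHz.
36.7 kHz mod fs = 16 kHz.
16 kHz > fs/2 = 10.35 kHz, folds to fs − 16 kHz = 4.7 kHz.
Distinct values: {4.5 kHz, 4.7 kHz, 7.2 kHz} → 3.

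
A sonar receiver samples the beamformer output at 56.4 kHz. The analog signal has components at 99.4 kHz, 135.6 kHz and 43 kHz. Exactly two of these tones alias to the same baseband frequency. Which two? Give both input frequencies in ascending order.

fs/2 = 28.2 kHz.
99.4 kHz mod fs = 43 kHz.
43 kHz > fs/2 = 28.2 kHz, folds to fs − 43 kHz = 13.4 kHz.
135.6 kHz mod fs = 22.8 kHz.
22.8 kHz ≤ fs/2 = 28.2 kHz, appears at 22.8 kHz.
43 kHz > fs/2 = 28.2 kHz, folds to fs − 43 kHz = 13.4 kHz.
43 kHz and 99.4 kHz both map to 13.4 kHz.

43 kHz, 99.4 kHz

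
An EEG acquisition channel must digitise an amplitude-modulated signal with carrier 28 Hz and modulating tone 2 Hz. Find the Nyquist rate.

AM sidebands sit at fc ± fm = 26 Hz and 30 Hz.
Highest-frequency component: 30 Hz.
Nyquist rate = 2 × 30 Hz = 60 Hz.

60 Hz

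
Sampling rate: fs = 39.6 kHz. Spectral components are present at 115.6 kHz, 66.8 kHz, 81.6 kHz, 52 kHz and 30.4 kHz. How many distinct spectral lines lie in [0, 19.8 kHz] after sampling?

4

fs/2 = 19.8 kHz.
115.6 kHz mod fs = 36.4 kHz.
36.4 kHz > fs/2 = 19.8 kHz, folds to fs − 36.4 kHz = 3.2 kHz.
66.8 kHz mod fs = 27.2 kHz.
27.2 kHz > fs/2 = 19.8 kHz, folds to fs − 27.2 kHz = 12.4 kHz.
81.6 kHz mod fs = 2.4 kHz.
2.4 kHz ≤ fs/2 = 19.8 kHz, appears at 2.4 kHz.
52 kHz mod fs = 12.4 kHz.
12.4 kHz ≤ fs/2 = 19.8 kHz, appears at 12.4 kHz.
30.4 kHz > fs/2 = 19.8 kHz, folds to fs − 30.4 kHz = 9.2 kHz.
Distinct values: {2.4 kHz, 3.2 kHz, 9.2 kHz, 12.4 kHz} → 4.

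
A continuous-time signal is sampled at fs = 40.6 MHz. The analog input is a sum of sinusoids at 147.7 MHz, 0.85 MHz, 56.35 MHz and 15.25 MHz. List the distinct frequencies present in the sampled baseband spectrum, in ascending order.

fs/2 = 20.3 MHz.
147.7 MHz mod fs = 25.9 MHz.
25.9 MHz > fs/2 = 20.3 MHz, folds to fs − 25.9 MHz = 14.7 MHz.
0.85 MHz ≤ fs/2 = 20.3 MHz, passes unchanged.
56.35 MHz mod fs = 15.75 MHz.
15.75 MHz ≤ fs/2 = 20.3 MHz, appears at 15.75 MHz.
15.25 MHz ≤ fs/2 = 20.3 MHz, passes unchanged.
Distinct values: {0.85 MHz, 14.7 MHz, 15.25 MHz, 15.75 MHz}.

0.85 MHz, 14.7 MHz, 15.25 MHz, 15.75 MHz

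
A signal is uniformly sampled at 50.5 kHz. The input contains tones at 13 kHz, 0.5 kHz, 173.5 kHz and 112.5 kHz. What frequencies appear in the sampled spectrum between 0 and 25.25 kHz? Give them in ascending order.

0.5 kHz, 11.5 kHz, 13 kHz, 22 kHz

fs/2 = 25.25 kHz.
13 kHz ≤ fs/2 = 25.25 kHz, passes unchanged.
0.5 kHz ≤ fs/2 = 25.25 kHz, passes unchanged.
173.5 kHz mod fs = 22 kHz.
22 kHz ≤ fs/2 = 25.25 kHz, appears at 22 kHz.
112.5 kHz mod fs = 11.5 kHz.
11.5 kHz ≤ fs/2 = 25.25 kHz, appears at 11.5 kHz.
Distinct values: {0.5 kHz, 11.5 kHz, 13 kHz, 22 kHz}.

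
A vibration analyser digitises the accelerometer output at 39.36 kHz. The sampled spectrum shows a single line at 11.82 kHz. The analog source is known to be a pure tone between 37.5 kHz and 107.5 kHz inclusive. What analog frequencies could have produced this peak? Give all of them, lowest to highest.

Frequencies that alias to 11.82 kHz are k·fs ± 11.82 kHz for integer k ≥ 0.
k=0: 11.82 kHz.
k=1: 27.54 kHz, 51.18 kHz.
k=2: 66.9 kHz, 90.54 kHz.
k=3: 106.26 kHz, 129.9 kHz.
k=4: 145.62 kHz, 169.26 kHz.
Within [37.5 kHz, 107.5 kHz]: 51.18 kHz, 66.9 kHz, 90.54 kHz, 106.26 kHz.

51.18 kHz, 66.9 kHz, 90.54 kHz, 106.26 kHz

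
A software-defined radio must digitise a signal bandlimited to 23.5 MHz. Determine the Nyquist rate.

47 MHz

Nyquist rate = 2 × 23.5 MHz = 47 MHz.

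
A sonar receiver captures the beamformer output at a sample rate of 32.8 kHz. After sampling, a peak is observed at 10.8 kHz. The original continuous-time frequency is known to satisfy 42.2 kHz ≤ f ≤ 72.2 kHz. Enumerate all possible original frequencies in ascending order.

Frequencies that alias to 10.8 kHz are k·fs ± 10.8 kHz for integer k ≥ 0.
k=0: 10.8 kHz.
k=1: 22 kHz, 43.6 kHz.
k=2: 54.8 kHz, 76.4 kHz.
k=3: 87.6 kHz, 109.2 kHz.
Within [42.2 kHz, 72.2 kHz]: 43.6 kHz, 54.8 kHz.

43.6 kHz, 54.8 kHz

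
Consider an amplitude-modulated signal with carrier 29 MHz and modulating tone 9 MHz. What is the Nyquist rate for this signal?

AM sidebands sit at fc ± fm = 20 MHz and 38 MHz.
Highest-frequency component: 38 MHz.
Nyquist rate = 2 × 38 MHz = 76 MHz.

76 MHz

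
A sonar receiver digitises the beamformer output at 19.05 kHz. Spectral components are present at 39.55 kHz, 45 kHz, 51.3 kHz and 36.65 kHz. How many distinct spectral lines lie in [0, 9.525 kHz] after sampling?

3

fs/2 = 9.525 kHz.
39.55 kHz mod fs = 1.45 kHz.
1.45 kHz ≤ fs/2 = 9.525 kHz, appears at 1.45 kHz.
45 kHz mod fs = 6.9 kHz.
6.9 kHz ≤ fs/2 = 9.525 kHz, appears at 6.9 kHz.
51.3 kHz mod fs = 13.2 kHz.
13.2 kHz > fs/2 = 9.525 kHz, folds to fs − 13.2 kHz = 5.85 kHz.
36.65 kHz mod fs = 17.6 kHz.
17.6 kHz > fs/2 = 9.525 kHz, folds to fs − 17.6 kHz = 1.45 kHz.
Distinct values: {1.45 kHz, 5.85 kHz, 6.9 kHz} → 3.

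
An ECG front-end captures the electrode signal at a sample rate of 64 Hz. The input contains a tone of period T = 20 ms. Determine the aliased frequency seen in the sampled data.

T = 20 ms → f = 1/T = 50 Hz.
50 Hz > fs/2 = 32 Hz, folds to fs − 50 Hz = 14 Hz.

14 Hz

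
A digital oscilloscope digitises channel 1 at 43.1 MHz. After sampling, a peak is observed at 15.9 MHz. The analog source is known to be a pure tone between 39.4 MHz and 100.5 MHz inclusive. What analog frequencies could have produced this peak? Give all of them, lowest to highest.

59 MHz, 70.3 MHz

Frequencies that alias to 15.9 MHz are k·fs ± 15.9 MHz for integer k ≥ 0.
k=0: 15.9 MHz.
k=1: 27.2 MHz, 59 MHz.
k=2: 70.3 MHz, 102.1 MHz.
k=3: 113.4 MHz, 145.2 MHz.
Within [39.4 MHz, 100.5 MHz]: 59 MHz, 70.3 MHz.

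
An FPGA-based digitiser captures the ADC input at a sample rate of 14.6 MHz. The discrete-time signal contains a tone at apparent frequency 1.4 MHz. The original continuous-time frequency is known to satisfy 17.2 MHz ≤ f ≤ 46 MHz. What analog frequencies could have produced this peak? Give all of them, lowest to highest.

27.8 MHz, 30.6 MHz, 42.4 MHz, 45.2 MHz

Frequencies that alias to 1.4 MHz are k·fs ± 1.4 MHz for integer k ≥ 0.
k=0: 1.4 MHz.
k=1: 13.2 MHz, 16 MHz.
k=2: 27.8 MHz, 30.6 MHz.
k=3: 42.4 MHz, 45.2 MHz.
k=4: 57 MHz, 59.8 MHz.
Within [17.2 MHz, 46 MHz]: 27.8 MHz, 30.6 MHz, 42.4 MHz, 45.2 MHz.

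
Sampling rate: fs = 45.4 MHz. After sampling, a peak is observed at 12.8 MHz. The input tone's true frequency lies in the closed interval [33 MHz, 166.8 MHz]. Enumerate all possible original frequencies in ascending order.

58.2 MHz, 78 MHz, 103.6 MHz, 123.4 MHz, 149 MHz

Frequencies that alias to 12.8 MHz are k·fs ± 12.8 MHz for integer k ≥ 0.
k=0: 12.8 MHz.
k=1: 32.6 MHz, 58.2 MHz.
k=2: 78 MHz, 103.6 MHz.
k=3: 123.4 MHz, 149 MHz.
k=4: 168.8 MHz, 194.4 MHz.
Within [33 MHz, 166.8 MHz]: 58.2 MHz, 78 MHz, 103.6 MHz, 123.4 MHz, 149 MHz.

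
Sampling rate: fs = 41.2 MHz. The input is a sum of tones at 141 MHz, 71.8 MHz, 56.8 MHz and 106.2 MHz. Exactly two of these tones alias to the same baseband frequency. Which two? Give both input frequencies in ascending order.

106.2 MHz, 141 MHz

fs/2 = 20.6 MHz.
141 MHz mod fs = 17.4 MHz.
17.4 MHz ≤ fs/2 = 20.6 MHz, appears at 17.4 MHz.
71.8 MHz mod fs = 30.6 MHz.
30.6 MHz > fs/2 = 20.6 MHz, folds to fs − 30.6 MHz = 10.6 MHz.
56.8 MHz mod fs = 15.6 MHz.
15.6 MHz ≤ fs/2 = 20.6 MHz, appears at 15.6 MHz.
106.2 MHz mod fs = 23.8 MHz.
23.8 MHz > fs/2 = 20.6 MHz, folds to fs − 23.8 MHz = 17.4 MHz.
106.2 MHz and 141 MHz both map to 17.4 MHz.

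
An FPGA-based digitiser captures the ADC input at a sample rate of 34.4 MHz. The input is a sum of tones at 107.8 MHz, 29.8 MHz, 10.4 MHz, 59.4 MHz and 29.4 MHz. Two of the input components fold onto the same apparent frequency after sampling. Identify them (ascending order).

29.8 MHz, 107.8 MHz

fs/2 = 17.2 MHz.
107.8 MHz mod fs = 4.6 MHz.
4.6 MHz ≤ fs/2 = 17.2 MHz, appears at 4.6 MHz.
29.8 MHz > fs/2 = 17.2 MHz, folds to fs − 29.8 MHz = 4.6 MHz.
10.4 MHz ≤ fs/2 = 17.2 MHz, passes unchanged.
59.4 MHz mod fs = 25 MHz.
25 MHz > fs/2 = 17.2 MHz, folds to fs − 25 MHz = 9.4 MHz.
29.4 MHz > fs/2 = 17.2 MHz, folds to fs − 29.4 MHz = 5 MHz.
29.8 MHz and 107.8 MHz both map to 4.6 MHz.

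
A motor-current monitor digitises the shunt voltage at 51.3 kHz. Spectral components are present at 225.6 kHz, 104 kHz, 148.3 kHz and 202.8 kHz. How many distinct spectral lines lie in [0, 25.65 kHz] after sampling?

fs/2 = 25.65 kHz.
225.6 kHz mod fs = 20.4 kHz.
20.4 kHz ≤ fs/2 = 25.65 kHz, appears at 20.4 kHz.
104 kHz mod fs = 1.4 kHz.
1.4 kHz ≤ fs/2 = 25.65 kHz, appears at 1.4 kHz.
148.3 kHz mod fs = 45.7 kHz.
45.7 kHz > fs/2 = 25.65 kHz, folds to fs − 45.7 kHz = 5.6 kHz.
202.8 kHz mod fs = 48.9 kHz.
48.9 kHz > fs/2 = 25.65 kHz, folds to fs − 48.9 kHz = 2.4 kHz.
Distinct values: {1.4 kHz, 2.4 kHz, 5.6 kHz, 20.4 kHz} → 4.

4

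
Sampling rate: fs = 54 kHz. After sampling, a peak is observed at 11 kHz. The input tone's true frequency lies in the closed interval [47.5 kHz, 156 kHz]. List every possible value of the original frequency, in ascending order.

65 kHz, 97 kHz, 119 kHz, 151 kHz

Frequencies that alias to 11 kHz are k·fs ± 11 kHz for integer k ≥ 0.
k=0: 11 kHz.
k=1: 43 kHz, 65 kHz.
k=2: 97 kHz, 119 kHz.
k=3: 151 kHz, 173 kHz.
k=4: 205 kHz, 227 kHz.
Within [47.5 kHz, 156 kHz]: 65 kHz, 97 kHz, 119 kHz, 151 kHz.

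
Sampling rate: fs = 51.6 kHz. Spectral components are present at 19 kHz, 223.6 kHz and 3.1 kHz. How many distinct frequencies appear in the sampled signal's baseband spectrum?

fs/2 = 25.8 kHz.
19 kHz ≤ fs/2 = 25.8 kHz, passes unchanged.
223.6 kHz mod fs = 17.2 kHz.
17.2 kHz ≤ fs/2 = 25.8 kHz, appears at 17.2 kHz.
3.1 kHz ≤ fs/2 = 25.8 kHz, passes unchanged.
Distinct values: {3.1 kHz, 17.2 kHz, 19 kHz} → 3.

3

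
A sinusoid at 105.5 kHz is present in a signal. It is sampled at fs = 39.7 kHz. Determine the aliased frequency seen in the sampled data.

13.6 kHz

105.5 kHz mod fs = 26.1 kHz.
26.1 kHz > fs/2 = 19.85 kHz, folds to fs − 26.1 kHz = 13.6 kHz.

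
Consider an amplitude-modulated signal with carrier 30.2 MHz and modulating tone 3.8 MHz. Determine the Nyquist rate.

68 MHz

AM sidebands sit at fc ± fm = 26.4 MHz and 34 MHz.
Highest-frequency component: 34 MHz.
Nyquist rate = 2 × 34 MHz = 68 MHz.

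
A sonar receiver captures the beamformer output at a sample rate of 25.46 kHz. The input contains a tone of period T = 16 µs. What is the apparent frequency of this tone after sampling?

T = 16 µs → f = 1/T = 62.5 kHz.
62.5 kHz mod fs = 11.58 kHz.
11.58 kHz ≤ fs/2 = 12.73 kHz, appears at 11.58 kHz.

11.58 kHz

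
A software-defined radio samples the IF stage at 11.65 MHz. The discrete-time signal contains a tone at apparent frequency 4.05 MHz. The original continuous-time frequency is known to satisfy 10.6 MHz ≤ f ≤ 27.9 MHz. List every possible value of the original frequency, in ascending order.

Frequencies that alias to 4.05 MHz are k·fs ± 4.05 MHz for integer k ≥ 0.
k=0: 4.05 MHz.
k=1: 7.6 MHz, 15.7 MHz.
k=2: 19.25 MHz, 27.35 MHz.
k=3: 30.9 MHz, 39 MHz.
Within [10.6 MHz, 27.9 MHz]: 15.7 MHz, 19.25 MHz, 27.35 MHz.

15.7 MHz, 19.25 MHz, 27.35 MHz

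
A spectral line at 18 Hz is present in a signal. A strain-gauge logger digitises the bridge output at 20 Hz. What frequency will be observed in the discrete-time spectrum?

18 Hz > fs/2 = 10 Hz, folds to fs − 18 Hz = 2 Hz.

2 Hz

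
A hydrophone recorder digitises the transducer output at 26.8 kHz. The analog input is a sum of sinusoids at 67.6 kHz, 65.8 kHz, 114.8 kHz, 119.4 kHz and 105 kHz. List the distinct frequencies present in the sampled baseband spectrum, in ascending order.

fs/2 = 13.4 kHz.
67.6 kHz mod fs = 14 kHz.
14 kHz > fs/2 = 13.4 kHz, folds to fs − 14 kHz = 12.8 kHz.
65.8 kHz mod fs = 12.2 kHz.
12.2 kHz ≤ fs/2 = 13.4 kHz, appears at 12.2 kHz.
114.8 kHz mod fs = 7.6 kHz.
7.6 kHz ≤ fs/2 = 13.4 kHz, appears at 7.6 kHz.
119.4 kHz mod fs = 12.2 kHz.
12.2 kHz ≤ fs/2 = 13.4 kHz, appears at 12.2 kHz.
105 kHz mod fs = 24.6 kHz.
24.6 kHz > fs/2 = 13.4 kHz, folds to fs − 24.6 kHz = 2.2 kHz.
Distinct values: {2.2 kHz, 7.6 kHz, 12.2 kHz, 12.8 kHz}.

2.2 kHz, 7.6 kHz, 12.2 kHz, 12.8 kHz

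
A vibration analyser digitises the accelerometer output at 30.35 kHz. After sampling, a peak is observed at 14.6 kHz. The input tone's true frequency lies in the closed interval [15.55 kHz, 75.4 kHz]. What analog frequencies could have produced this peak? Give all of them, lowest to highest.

15.75 kHz, 44.95 kHz, 46.1 kHz, 75.3 kHz

Frequencies that alias to 14.6 kHz are k·fs ± 14.6 kHz for integer k ≥ 0.
k=0: 14.6 kHz.
k=1: 15.75 kHz, 44.95 kHz.
k=2: 46.1 kHz, 75.3 kHz.
k=3: 76.45 kHz, 105.65 kHz.
Within [15.55 kHz, 75.4 kHz]: 15.75 kHz, 44.95 kHz, 46.1 kHz, 75.3 kHz.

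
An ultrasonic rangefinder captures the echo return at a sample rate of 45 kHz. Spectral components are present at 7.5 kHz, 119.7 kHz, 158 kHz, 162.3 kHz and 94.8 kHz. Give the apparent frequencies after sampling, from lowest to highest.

fs/2 = 22.5 kHz.
7.5 kHz ≤ fs/2 = 22.5 kHz, passes unchanged.
119.7 kHz mod fs = 29.7 kHz.
29.7 kHz > fs/2 = 22.5 kHz, folds to fs − 29.7 kHz = 15.3 kHz.
158 kHz mod fs = 23 kHz.
23 kHz > fs/2 = 22.5 kHz, folds to fs − 23 kHz = 22 kHz.
162.3 kHz mod fs = 27.3 kHz.
27.3 kHz > fs/2 = 22.5 kHz, folds to fs − 27.3 kHz = 17.7 kHz.
94.8 kHz mod fs = 4.8 kHz.
4.8 kHz ≤ fs/2 = 22.5 kHz, appears at 4.8 kHz.
Distinct values: {4.8 kHz, 7.5 kHz, 15.3 kHz, 17.7 kHz, 22 kHz}.

4.8 kHz, 7.5 kHz, 15.3 kHz, 17.7 kHz, 22 kHz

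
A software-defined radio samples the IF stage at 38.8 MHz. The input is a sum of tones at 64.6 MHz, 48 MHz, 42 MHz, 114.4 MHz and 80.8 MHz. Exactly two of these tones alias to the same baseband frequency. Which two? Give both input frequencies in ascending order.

fs/2 = 19.4 MHz.
64.6 MHz mod fs = 25.8 MHz.
25.8 MHz > fs/2 = 19.4 MHz, folds to fs − 25.8 MHz = 13 MHz.
48 MHz mod fs = 9.2 MHz.
9.2 MHz ≤ fs/2 = 19.4 MHz, appears at 9.2 MHz.
42 MHz mod fs = 3.2 MHz.
3.2 MHz ≤ fs/2 = 19.4 MHz, appears at 3.2 MHz.
114.4 MHz mod fs = 36.8 MHz.
36.8 MHz > fs/2 = 19.4 MHz, folds to fs − 36.8 MHz = 2 MHz.
80.8 MHz mod fs = 3.2 MHz.
3.2 MHz ≤ fs/2 = 19.4 MHz, appears at 3.2 MHz.
42 MHz and 80.8 MHz both map to 3.2 MHz.

42 MHz, 80.8 MHz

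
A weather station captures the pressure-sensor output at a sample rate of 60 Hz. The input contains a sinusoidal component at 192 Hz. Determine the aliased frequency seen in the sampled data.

192 Hz mod fs = 12 Hz.
12 Hz ≤ fs/2 = 30 Hz, appears at 12 Hz.

12 Hz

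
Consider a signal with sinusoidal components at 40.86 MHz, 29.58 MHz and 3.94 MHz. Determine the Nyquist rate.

Highest-frequency component: 40.86 MHz.
Nyquist rate = 2 × 40.86 MHz = 81.72 MHz.

81.72 MHz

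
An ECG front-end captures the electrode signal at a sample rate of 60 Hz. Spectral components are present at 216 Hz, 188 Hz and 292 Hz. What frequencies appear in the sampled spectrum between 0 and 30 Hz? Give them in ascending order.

fs/2 = 30 Hz.
216 Hz mod fs = 36 Hz.
36 Hz > fs/2 = 30 Hz, folds to fs − 36 Hz = 24 Hz.
188 Hz mod fs = 8 Hz.
8 Hz ≤ fs/2 = 30 Hz, appears at 8 Hz.
292 Hz mod fs = 52 Hz.
52 Hz > fs/2 = 30 Hz, folds to fs − 52 Hz = 8 Hz.
Distinct values: {8 Hz, 24 Hz}.

8 Hz, 24 Hz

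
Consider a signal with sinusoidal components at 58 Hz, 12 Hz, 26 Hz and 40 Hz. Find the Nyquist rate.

116 Hz

Highest-frequency component: 58 Hz.
Nyquist rate = 2 × 58 Hz = 116 Hz.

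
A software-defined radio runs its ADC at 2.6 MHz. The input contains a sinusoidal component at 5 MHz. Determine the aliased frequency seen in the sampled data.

5 MHz mod fs = 2.4 MHz.
2.4 MHz > fs/2 = 1.3 MHz, folds to fs − 2.4 MHz = 0.2 MHz.

0.2 MHz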